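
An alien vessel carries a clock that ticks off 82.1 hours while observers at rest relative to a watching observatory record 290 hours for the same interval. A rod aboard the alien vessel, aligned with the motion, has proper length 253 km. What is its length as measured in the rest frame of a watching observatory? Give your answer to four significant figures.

71.63 km

From Δt = γΔτ: γ = 290/82.1 = 3.53228.
L = L₀/γ = 253/3.53228 = 71.63 km.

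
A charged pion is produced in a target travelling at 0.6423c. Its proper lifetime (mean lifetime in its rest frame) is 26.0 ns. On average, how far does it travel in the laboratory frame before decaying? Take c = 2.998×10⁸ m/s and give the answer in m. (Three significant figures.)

γ = 1/√(1 − β²) = 1/√(1 − 0.41254929) = 1/√0.58745071 = 1/0.766453 = 1.3047.
Lab-frame lifetime: Δt = γτ = 1.3047 × 26.0 ns = 33.922 ns.
Distance: d = vΔt = 0.6423 × 2.998×10⁸ m/s × 3.3922×10^-8 s = 6.53 m.

6.53 m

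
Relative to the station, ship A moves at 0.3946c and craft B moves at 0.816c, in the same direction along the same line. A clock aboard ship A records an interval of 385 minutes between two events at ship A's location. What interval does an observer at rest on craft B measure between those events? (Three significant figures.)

Transform ship A's velocity into craft B's frame: (0.3946 − 0.816)/(1 − 0.3946·0.816) = −0.4214/0.6780064, so the relative speed is 0.62153c.
At |u| = 0.62153c, γ = (1 − 0.3863)^(−1/2) = 1.2765.
The clock on ship A records proper time, so craft B measures Δt = γΔτ = 1.2765 × 385 = 491 minutes.

491 minutes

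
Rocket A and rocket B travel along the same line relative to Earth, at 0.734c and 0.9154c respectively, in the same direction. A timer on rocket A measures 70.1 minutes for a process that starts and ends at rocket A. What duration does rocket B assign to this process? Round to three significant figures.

84.1 minutes

Speed of rocket A in rocket B's frame: u = (v_A − v_B)/(1 − v_A v_B/c²) = (0.734 − 0.9154)/(1 − 0.734×0.9154) = −0.1814/0.3280964 = −0.55289; |u| = 0.55289c.
γ for this relative speed: γ = 1/√(1 − 0.305687) = 1.2001.
The clock on rocket A records proper time, so rocket B measures Δt = γΔτ = 1.2001 × 70.1 = 84.1 minutes.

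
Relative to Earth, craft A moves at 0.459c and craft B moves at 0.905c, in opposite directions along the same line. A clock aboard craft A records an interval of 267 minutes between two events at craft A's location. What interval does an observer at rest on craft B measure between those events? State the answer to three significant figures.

The velocity of craft A relative to craft B is (0.459 + 0.905)c / (1 + 0.459×0.905) = 0.96369c; relative speed 0.96369c.
γ for this relative speed: γ = 1/√(1 − 0.928698) = 3.745.
Craft A's interval is proper; time dilation gives Δt_B = γΔτ = 3.745 × 267 minutes = 1000 minutes.

1000 minutes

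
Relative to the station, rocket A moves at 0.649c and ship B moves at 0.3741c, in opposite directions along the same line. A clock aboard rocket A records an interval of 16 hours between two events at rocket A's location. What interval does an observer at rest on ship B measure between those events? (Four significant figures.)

Speed of rocket A in ship B's frame: u = (v_A + v_B)/(1 + v_A v_B/c²) = (0.649 + 0.3741)/(1 + 0.649×0.3741) = 1.0231/1.2427909 = 0.82323; |u| = 0.82323c.
At |u| = 0.82323c, γ = (1 − 0.677708)^(−1/2) = 1.7615.
Rocket A's interval is proper; time dilation gives Δt_B = γΔτ = 1.7615 × 16 hours = 28.18 hours.

28.18 hours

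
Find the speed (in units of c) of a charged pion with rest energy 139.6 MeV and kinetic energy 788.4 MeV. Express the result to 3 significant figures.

0.989c

γ = 1 + K/(mc²) = 1 + 788.4/139.6 = 6.6476.
β = √(1 − 1/γ²) = √(1 − 0.0226293) = √0.9773707 = 0.989.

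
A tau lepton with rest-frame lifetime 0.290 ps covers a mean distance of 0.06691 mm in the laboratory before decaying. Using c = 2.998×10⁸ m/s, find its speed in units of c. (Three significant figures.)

Let x = d/(cτ) = 6.691×10^-5 m / (2.998×10⁸ m/s × 2.900×10^-13 s) = 0.76959. Since d = βγcτ, x = βγ = β/√(1−β²).
Solving: β² = x²/(1+x²) = 0.592269/1.592269 = 0.371965, so β = 0.610.

0.610c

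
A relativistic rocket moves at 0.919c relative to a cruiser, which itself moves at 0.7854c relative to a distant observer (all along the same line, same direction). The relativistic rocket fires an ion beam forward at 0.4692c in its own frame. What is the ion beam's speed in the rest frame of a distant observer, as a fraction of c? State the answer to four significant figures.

Compose velocities in two stages. Stage 1 (into S'): u₁ = (0.4692+0.919)/(1+0.4692×0.919) = 0.96996.
Stage 2 (into S): u = (0.96996+0.7854)/(1+0.96996×0.7854) = 0.99634, so the speed is 0.9963c.

0.9963c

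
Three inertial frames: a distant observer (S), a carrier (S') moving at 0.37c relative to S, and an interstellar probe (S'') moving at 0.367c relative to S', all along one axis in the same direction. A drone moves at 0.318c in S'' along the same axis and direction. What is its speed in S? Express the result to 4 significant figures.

0.8015c

Apply u = (u'+v)/(1+u'v) twice. Drone in the carrier frame: (0.318+0.367)/(1+0.318·0.367) = 0.685/1.116706 = 0.61341c.
That velocity, transformed to the rest frame of a distant observer: (0.61341+0.37)/(1+0.61341·0.37) = 0.98341/1.2269617 = 0.8015c.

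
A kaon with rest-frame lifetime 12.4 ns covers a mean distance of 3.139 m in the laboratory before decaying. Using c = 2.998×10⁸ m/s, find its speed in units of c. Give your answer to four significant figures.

0.6452c

Let x = d/(cτ) = 3.139 m / (2.998×10⁸ m/s × 1.240×10^-8 s) = 0.84438. Since d = βγcτ, x = βγ = β/√(1−β²).
Solving: β² = x²/(1+x²) = 0.712978/1.712978 = 0.416221, so β = 0.6452.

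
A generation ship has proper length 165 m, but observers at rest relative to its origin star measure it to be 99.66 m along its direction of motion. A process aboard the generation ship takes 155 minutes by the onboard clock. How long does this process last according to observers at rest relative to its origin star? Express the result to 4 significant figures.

Length contraction gives γ = L₀/L = 165/99.66 = 1.65563.
Δt = γΔτ = 1.65563 × 155 = 256.6 minutes.

256.6 minutes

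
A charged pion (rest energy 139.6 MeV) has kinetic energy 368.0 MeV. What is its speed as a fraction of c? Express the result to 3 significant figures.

0.961c

K = (γ−1)mc², so γ = 1 + 368.0/139.6 = 3.6361.
Then v/c = √(1 − γ⁻²) = √(1 − 0.075636) = √0.924364 = 0.961.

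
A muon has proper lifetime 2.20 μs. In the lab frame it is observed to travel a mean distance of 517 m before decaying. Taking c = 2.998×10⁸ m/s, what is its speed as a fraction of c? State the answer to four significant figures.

0.6169c

Let x = d/(cτ) = 517.0 m / (2.998×10⁸ m/s × 2.200×10^-6 s) = 0.78386. Since d = βγcτ, x = βγ = β/√(1−β²).
Solving: β² = x²/(1+x²) = 0.614436/1.614436 = 0.380589, so β = 0.6169.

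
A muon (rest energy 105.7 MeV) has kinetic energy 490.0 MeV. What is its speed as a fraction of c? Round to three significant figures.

0.984c

γ = 1 + K/(mc²) = 1 + 490.0/105.7 = 5.6358.
β = √(1 − 1/γ²) = √(1 − 0.0314839) = √0.9685161 = 0.984.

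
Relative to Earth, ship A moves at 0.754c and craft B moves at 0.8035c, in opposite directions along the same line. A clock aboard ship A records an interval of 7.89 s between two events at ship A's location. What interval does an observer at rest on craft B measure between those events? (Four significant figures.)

The velocity of ship A relative to craft B is (0.754 + 0.8035)c / (1 + 0.754×0.8035) = 0.9699c; relative speed 0.9699c.
γ for this relative speed: γ = 1/√(1 − 0.940706) = 4.1067.
Ship A's interval is proper; time dilation gives Δt_B = γΔτ = 4.1067 × 7.89 s = 32.40 s.

32.40 s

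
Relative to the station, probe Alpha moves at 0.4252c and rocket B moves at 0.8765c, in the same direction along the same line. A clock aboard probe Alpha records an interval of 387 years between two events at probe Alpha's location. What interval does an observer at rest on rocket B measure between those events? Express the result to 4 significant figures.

557.2 years

Speed of probe Alpha in rocket B's frame: u = (v_A − v_B)/(1 − v_A v_B/c²) = (0.4252 − 0.8765)/(1 − 0.4252×0.8765) = −0.4513/0.6273122 = −0.71942; |u| = 0.71942c.
γ for this relative speed: γ = 1/√(1 − 0.517565) = 1.4397.
The clock on probe Alpha records proper time, so rocket B measures Δt = γΔτ = 1.4397 × 387 = 557.2 years.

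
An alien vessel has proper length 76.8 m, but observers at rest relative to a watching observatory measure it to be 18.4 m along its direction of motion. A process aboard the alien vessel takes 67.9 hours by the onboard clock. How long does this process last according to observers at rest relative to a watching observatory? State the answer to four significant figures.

283.4 hours

Length contraction gives γ = L₀/L = 76.8/18.4 = 4.17391.
The same γ dilates the second interval: 4.17391 × 67.9 hours = 283.4 hours.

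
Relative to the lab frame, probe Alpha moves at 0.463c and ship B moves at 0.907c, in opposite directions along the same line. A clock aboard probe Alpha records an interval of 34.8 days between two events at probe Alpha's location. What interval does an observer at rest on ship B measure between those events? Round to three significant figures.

Speed of probe Alpha in ship B's frame: u = (v_A + v_B)/(1 + v_A v_B/c²) = (0.463 + 0.907)/(1 + 0.463×0.907) = 1.37/1.419941 = 0.96483; |u| = 0.96483c.
γ for this relative speed: γ = 1/√(1 − 0.930897) = 3.8041.
The clock on probe Alpha records proper time, so ship B measures Δt = γΔτ = 3.8041 × 34.8 = 132 days.

132 days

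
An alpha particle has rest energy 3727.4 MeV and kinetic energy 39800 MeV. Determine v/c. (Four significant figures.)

γ = 1 + K/(mc²) = 1 + 39800/3727.4 = 11.678.
β = √(1 − 1/γ²) = √(1 − 0.00733269) = √0.99266731 = 0.9963.

0.9963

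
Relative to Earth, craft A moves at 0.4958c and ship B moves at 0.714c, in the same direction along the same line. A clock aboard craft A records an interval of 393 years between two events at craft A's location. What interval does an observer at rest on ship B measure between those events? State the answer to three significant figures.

The velocity of craft A relative to ship B is (0.4958 − 0.714)c / (1 − 0.4958×0.714) = −0.33777c; relative speed 0.33777c.
At |u| = 0.33777c, γ = (1 − 0.114089)^(−1/2) = 1.0624.
The clock on craft A records proper time, so ship B measures Δt = γΔτ = 1.0624 × 393 = 418 years.

418 years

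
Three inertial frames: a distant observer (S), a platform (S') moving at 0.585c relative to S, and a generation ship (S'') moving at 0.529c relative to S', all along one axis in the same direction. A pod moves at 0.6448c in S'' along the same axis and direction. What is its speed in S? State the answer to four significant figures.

First combine the pod and generation ship (S''→S'): u₁ = (0.6448 + 0.529)/(1 + 0.6448×0.529) = 1.1738/1.3410992 = 0.87525.
Then combine with the platform (S'→S): u = (0.87525 + 0.585)/(1 + 0.87525×0.585) = 1.46025/1.51202125 = 0.96576.

0.9658c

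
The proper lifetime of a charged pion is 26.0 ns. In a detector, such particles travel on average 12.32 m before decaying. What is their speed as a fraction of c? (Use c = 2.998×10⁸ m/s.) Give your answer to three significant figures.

0.845c

d = βγcτ ⇒ βγ = d/(cτ) = 12.32 m / (7.7948 m) = 1.5805.
β = (βγ)/√(1+(βγ)²) = 1.5805/√3.49798 = 0.845.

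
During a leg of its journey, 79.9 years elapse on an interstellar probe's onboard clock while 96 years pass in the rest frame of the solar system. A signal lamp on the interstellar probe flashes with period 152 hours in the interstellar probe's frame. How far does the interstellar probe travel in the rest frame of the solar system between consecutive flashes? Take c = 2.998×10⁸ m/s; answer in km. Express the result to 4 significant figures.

1.093×10^11 km

γ = Δt/Δτ = 96/79.9 = 1.2015.
β = √(1 − 1/γ²) = 0.55434. Lab-frame period = γτ = 1.2015×152 hours = 182.63 hours. Distance = βc × γτ = 0.55434 × 2.998×10⁸ m/s × 657468 s = 1.0927×10^14 m = 1.093×10^11 km.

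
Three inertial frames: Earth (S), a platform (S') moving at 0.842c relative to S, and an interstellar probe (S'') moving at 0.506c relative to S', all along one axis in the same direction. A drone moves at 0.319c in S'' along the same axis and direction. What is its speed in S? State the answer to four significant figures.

0.9714c

Compose velocities in two stages. Stage 1 (into S'): u₁ = (0.319+0.506)/(1+0.319×0.506) = 0.71034.
Stage 2 (into S): u = (0.71034+0.842)/(1+0.71034×0.842) = 0.97136, so the speed is 0.9714c.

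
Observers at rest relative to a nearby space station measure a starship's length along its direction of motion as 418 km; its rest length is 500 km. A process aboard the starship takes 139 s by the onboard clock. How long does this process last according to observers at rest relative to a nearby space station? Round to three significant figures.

Length contraction gives γ = L₀/L = 500/418 = 1.19617.
Δt = γΔτ = 1.19617 × 139 = 166 s.

166 s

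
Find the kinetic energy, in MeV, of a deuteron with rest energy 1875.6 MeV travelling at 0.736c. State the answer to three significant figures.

895 MeV

Lorentz factor: γ = (1 − 0.541696)^(−1/2) = 1.47715.
Kinetic energy: K = (γ − 1)mc² = (1.47715 − 1) × 1875.6 MeV = 0.47715 × 1875.6 = 895 MeV.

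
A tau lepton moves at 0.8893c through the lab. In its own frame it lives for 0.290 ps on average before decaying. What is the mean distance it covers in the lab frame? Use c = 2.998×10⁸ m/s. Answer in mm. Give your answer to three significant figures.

Lorentz factor: γ = (1 − 0.79085449)^(−1/2) = 2.1866.
Lab-frame lifetime: Δt = γτ = 2.1866 × 0.290 ps = 0.63411 ps.
Distance: d = vΔt = 0.8893 × 2.998×10⁸ m/s × 6.3411×10^-13 s = 1.69×10^-4 m = 0.169 mm.

0.169 mm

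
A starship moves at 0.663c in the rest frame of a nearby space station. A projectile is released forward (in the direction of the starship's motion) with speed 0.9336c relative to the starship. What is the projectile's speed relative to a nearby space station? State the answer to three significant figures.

Relativistic velocity addition: u = (u' + v)/(1 + u'v/c²), with u' = 0.9336c and v = 0.663c.
Numerator: 0.9336 + 0.663 = 1.5966. Denominator: 1 + (0.9336)(0.663) = 1.6189768.
u = 1.5966/1.6189768 = 0.98618, so the speed is 0.986c.

0.986c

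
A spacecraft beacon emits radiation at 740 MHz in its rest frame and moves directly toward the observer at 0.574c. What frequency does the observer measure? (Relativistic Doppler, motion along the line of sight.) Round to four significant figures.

Relativistic Doppler (source moving toward): f_obs = f_src · √((1+β)/(1−β)).
With β = 0.574: factor = √(1.574/0.426) = 1.9222.
f_obs = 740 × 1.9222 = 1422 MHz.

1422 MHz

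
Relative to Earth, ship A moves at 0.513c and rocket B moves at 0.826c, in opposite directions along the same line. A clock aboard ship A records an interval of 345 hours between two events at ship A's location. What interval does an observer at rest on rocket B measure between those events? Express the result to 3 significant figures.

1020 hours

The velocity of ship A relative to rocket B is (0.513 + 0.826)c / (1 + 0.513×0.826) = 0.94048c; relative speed 0.94048c.
γ for this relative speed: γ = 1/√(1 − 0.884503) = 2.9425.
Ship A's interval is proper; time dilation gives Δt_B = γΔτ = 2.9425 × 345 hours = 1020 hours.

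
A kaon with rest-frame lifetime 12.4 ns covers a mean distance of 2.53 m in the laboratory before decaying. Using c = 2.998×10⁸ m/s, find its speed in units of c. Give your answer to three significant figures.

0.563c

Lab distance = (lab lifetime)·v = γτ·βc, so βγ = d/(cτ) = 2.530/(2.998×10⁸ × 1.240×10^-8) = 0.68056.
With βγ = 0.68056: γ² = 1 + (βγ)² = 1.463162, and β = (βγ)/γ = 0.68056/1.20961 = 0.563.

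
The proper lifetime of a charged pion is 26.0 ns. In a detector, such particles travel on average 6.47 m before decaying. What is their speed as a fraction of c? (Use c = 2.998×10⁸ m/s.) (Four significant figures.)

0.6387c

Let x = d/(cτ) = 6.470 m / (2.998×10⁸ m/s × 2.600×10^-8 s) = 0.83004. Since d = βγcτ, x = βγ = β/√(1−β²).
Solving: β² = x²/(1+x²) = 0.688966/1.688966 = 0.407922, so β = 0.6387.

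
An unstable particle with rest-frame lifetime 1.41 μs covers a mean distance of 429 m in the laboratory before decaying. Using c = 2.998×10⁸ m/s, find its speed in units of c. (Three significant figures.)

Let x = d/(cτ) = 429.0 m / (2.998×10⁸ m/s × 1.410×10^-6 s) = 1.0149. Since d = βγcτ, x = βγ = β/√(1−β²).
Solving: β² = x²/(1+x²) = 1.03002/2.03002 = 0.507394, so β = 0.712.

0.712c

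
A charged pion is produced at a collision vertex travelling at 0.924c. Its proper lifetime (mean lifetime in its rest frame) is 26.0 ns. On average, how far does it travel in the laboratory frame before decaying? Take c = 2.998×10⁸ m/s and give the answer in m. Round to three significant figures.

18.8 m

With β = 0.924, γ = 1/√(1 − 0.924²) = 1/√0.146224 = 2.6151.
Lab-frame lifetime: Δt = γτ = 2.6151 × 26.0 ns = 67.993 ns.
Distance: d = vΔt = 0.924 × 2.998×10⁸ m/s × 6.7993×10^-8 s = 18.8 m.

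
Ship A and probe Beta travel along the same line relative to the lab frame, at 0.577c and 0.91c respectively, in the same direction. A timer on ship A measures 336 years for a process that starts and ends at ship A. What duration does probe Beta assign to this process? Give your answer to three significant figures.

471 years

Transform ship A's velocity into probe Beta's frame: (0.577 − 0.91)/(1 − 0.577·0.91) = −0.333/0.47493, so the relative speed is 0.70116c.
At |u| = 0.70116c, γ = (1 − 0.491625)^(−1/2) = 1.4025.
Ship A's interval is proper; time dilation gives Δt_B = γΔτ = 1.4025 × 336 years = 471 years.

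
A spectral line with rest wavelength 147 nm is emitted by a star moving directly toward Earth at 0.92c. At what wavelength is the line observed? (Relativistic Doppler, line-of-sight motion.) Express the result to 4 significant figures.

Relativistic Doppler for wavelength: λ_obs = λ_src · √((1−β)/(1+β)).
With β = 0.92: factor = √(0.08/1.92) = 0.20412.
λ_obs = 147 × 0.20412 = 30.01 nm.

30.01 nm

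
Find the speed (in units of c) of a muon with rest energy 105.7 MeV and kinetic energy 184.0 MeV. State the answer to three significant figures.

0.931c

γ = 1 + K/(mc²) = 1 + 184.0/105.7 = 2.7408.
β = √(1 − 1/γ²) = √(1 − 0.133121) = √0.866879 = 0.931.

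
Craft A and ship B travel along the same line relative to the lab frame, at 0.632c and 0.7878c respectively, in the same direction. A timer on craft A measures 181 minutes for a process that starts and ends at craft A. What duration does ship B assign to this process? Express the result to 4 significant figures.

190.4 minutes

The velocity of craft A relative to ship B is (0.632 − 0.7878)c / (1 − 0.632×0.7878) = −0.31029c; relative speed 0.31029c.
γ for this relative speed: γ = 1/√(1 − 0.0962799) = 1.0519.
Craft A's interval is proper; time dilation gives Δt_B = γΔτ = 1.0519 × 181 minutes = 190.4 minutes.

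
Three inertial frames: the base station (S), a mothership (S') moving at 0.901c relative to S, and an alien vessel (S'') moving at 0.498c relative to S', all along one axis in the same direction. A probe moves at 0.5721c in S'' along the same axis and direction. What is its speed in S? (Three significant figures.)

Apply u = (u'+v)/(1+u'v) twice. Probe in the mothership frame: (0.5721+0.498)/(1+0.5721·0.498) = 1.0701/1.2849058 = 0.83282c.
That velocity, transformed to the rest frame of the base station: (0.83282+0.901)/(1+0.83282·0.901) = 1.73382/1.75037082 = 0.99054c.

0.991c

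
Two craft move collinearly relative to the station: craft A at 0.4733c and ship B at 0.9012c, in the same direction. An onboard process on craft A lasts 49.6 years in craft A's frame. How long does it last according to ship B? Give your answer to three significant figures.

Speed of craft A in ship B's frame: u = (v_A − v_B)/(1 − v_A v_B/c²) = (0.4733 − 0.9012)/(1 − 0.4733×0.9012) = −0.4279/0.57346204 = −0.74617; |u| = 0.74617c.
At |u| = 0.74617c, γ = (1 − 0.55677)^(−1/2) = 1.5021.
Craft A's interval is proper; time dilation gives Δt_B = γΔτ = 1.5021 × 49.6 years = 74.5 years.

74.5 years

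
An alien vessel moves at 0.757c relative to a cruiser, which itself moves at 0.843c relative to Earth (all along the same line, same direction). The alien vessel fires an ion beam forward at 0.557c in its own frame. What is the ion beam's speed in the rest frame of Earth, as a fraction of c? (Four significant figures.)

Compose velocities in two stages. Stage 1 (into S'): u₁ = (0.557+0.757)/(1+0.557×0.757) = 0.92428.
Stage 2 (into S): u = (0.92428+0.843)/(1+0.92428×0.843) = 0.99332, so the speed is 0.9933c.

0.9933c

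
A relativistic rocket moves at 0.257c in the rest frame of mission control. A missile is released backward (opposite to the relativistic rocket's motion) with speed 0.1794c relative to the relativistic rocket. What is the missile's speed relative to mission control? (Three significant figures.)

0.0814c

Relativistic velocity addition: u = (u' + v)/(1 + u'v/c²), with u' = −0.1794c and v = 0.257c.
Numerator: −0.1794 + 0.257 = 0.0776. Denominator: 1 + (−0.1794)(0.257) = 0.9538942.
u = 0.0776/0.9538942 = 0.081351, so the speed is 0.0814c.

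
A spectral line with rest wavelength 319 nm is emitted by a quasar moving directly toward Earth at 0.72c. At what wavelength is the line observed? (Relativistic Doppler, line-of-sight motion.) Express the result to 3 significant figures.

Relativistic Doppler for wavelength: λ_obs = λ_src · √((1−β)/(1+β)).
With β = 0.72: factor = √(0.28/1.72) = 0.40347.
λ_obs = 319 × 0.40347 = 129 nm.

129 nm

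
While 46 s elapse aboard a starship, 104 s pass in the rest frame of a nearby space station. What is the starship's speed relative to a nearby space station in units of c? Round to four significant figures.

0.8969c

γ = Δt/Δτ = 104/46 = 2.2609.
β = √(1 − 1/γ²) = √(1 − 0.195631) = √0.804369 = 0.8969.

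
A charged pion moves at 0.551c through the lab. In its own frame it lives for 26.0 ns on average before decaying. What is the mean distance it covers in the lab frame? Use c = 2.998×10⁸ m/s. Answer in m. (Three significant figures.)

With β = 0.551, γ = 1/√(1 − 0.551²) = 1/√0.696399 = 1.1983.
Lab-frame lifetime: Δt = γτ = 1.1983 × 26.0 ns = 31.156 ns.
Distance: d = vΔt = 0.551 × 2.998×10⁸ m/s × 3.1156×10^-8 s = 5.15 m.

5.15 m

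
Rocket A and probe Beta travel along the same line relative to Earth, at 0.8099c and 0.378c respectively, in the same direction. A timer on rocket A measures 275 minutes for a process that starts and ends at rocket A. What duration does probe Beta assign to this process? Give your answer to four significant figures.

351.4 minutes

Transform rocket A's velocity into probe Beta's frame: (0.8099 − 0.378)/(1 − 0.8099·0.378) = 0.4319/0.6938578, so the relative speed is 0.62246c.
γ for this relative speed: γ = 1/√(1 − 0.387456) = 1.2777.
The clock on rocket A records proper time, so probe Beta measures Δt = γΔτ = 1.2777 × 275 = 351.4 minutes.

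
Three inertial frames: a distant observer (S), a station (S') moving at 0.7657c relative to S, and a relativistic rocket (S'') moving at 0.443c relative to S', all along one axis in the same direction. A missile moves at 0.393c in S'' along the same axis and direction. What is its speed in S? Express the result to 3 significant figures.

Apply u = (u'+v)/(1+u'v) twice. Missile in the station frame: (0.393+0.443)/(1+0.393·0.443) = 0.836/1.174099 = 0.71204c.
That velocity, transformed to the rest frame of a distant observer: (0.71204+0.7657)/(1+0.71204·0.7657) = 1.47774/1.545209028 = 0.95634c.

0.956c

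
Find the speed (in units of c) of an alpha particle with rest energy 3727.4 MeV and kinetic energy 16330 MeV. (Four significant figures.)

0.9826c

K = (γ−1)mc², so γ = 1 + 16330/3727.4 = 5.3811.
Then v/c = √(1 − γ⁻²) = √(1 − 0.0345349) = √0.9654651 = 0.9826.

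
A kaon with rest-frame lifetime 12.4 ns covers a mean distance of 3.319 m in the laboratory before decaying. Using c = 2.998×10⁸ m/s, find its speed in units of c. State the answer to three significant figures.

0.666c

d = βγcτ ⇒ βγ = d/(cτ) = 3.319 m / (3.71752 m) = 0.8928.
β = (βγ)/√(1+(βγ)²) = 0.8928/√1.797092 = 0.666.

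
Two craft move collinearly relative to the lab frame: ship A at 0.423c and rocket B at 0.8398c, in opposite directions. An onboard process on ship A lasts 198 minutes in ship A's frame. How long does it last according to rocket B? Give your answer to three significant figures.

545 minutes

Transform ship A's velocity into rocket B's frame: (0.423 + 0.8398)/(1 + 0.423·0.8398) = 1.2628/1.3552354, so the relative speed is 0.93179c.
γ for this relative speed: γ = 1/√(1 − 0.868233) = 2.7548.
Ship A's interval is proper; time dilation gives Δt_B = γΔτ = 2.7548 × 198 minutes = 545 minutes.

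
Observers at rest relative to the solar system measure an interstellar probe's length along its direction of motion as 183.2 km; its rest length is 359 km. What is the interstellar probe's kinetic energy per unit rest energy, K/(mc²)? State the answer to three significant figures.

From L = L₀/γ: γ = 359/183.2 = 1.95961.
Since K = (γ−1)mc², K/(mc²) = 1.95961 − 1 = 0.960.

0.960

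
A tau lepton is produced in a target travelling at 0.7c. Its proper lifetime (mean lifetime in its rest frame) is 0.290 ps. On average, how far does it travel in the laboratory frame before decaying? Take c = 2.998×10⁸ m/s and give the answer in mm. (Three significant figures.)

β² = 0.49, so γ = 1/√0.51 = 1.4003.
Lab-frame lifetime: Δt = γτ = 1.4003 × 0.290 ps = 0.40609 ps.
Distance: d = vΔt = 0.7 × 2.998×10⁸ m/s × 4.0609×10^-13 s = 8.52×10^-5 m = 0.0852 mm.

0.0852 mm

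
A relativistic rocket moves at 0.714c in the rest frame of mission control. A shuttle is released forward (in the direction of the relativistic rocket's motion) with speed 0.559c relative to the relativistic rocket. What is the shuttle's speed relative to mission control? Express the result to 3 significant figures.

Relativistic velocity addition: u = (u' + v)/(1 + u'v/c²), with u' = 0.559c and v = 0.714c.
Numerator: 0.559 + 0.714 = 1.273. Denominator: 1 + (0.559)(0.714) = 1.399126.
u = 1.273/1.399126 = 0.90985, so the speed is 0.910c.

0.910c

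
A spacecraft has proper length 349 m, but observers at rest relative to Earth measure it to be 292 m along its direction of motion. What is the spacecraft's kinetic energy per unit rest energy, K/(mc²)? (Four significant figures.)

0.1952

From L = L₀/γ: γ = 349/292 = 1.19521.
K/(mc²) = γ − 1 = 1.19521 − 1 = 0.1952.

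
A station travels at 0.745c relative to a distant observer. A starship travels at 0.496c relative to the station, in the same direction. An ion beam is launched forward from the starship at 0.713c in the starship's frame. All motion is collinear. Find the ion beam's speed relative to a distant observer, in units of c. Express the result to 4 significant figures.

0.9836c

Apply u = (u'+v)/(1+u'v) twice. Ion beam in the station frame: (0.713+0.496)/(1+0.713·0.496) = 1.209/1.353648 = 0.89314c.
That velocity, transformed to the rest frame of a distant observer: (0.89314+0.745)/(1+0.89314·0.745) = 1.63814/1.6653893 = 0.98364c.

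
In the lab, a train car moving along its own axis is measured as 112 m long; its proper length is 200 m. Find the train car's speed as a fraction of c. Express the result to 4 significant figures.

Length contraction gives γ = L₀/L = 200/112 = 1.7857.
β = √(1 − 1/γ²) = √0.686395 = 0.8285.

0.8285c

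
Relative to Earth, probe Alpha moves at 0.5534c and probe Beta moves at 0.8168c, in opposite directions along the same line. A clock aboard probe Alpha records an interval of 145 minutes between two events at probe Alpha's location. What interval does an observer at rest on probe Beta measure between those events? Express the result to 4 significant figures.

438.1 minutes

Transform probe Alpha's velocity into probe Beta's frame: (0.5534 + 0.8168)/(1 + 0.5534·0.8168) = 1.3702/1.45201712, so the relative speed is 0.94365c.
γ for this relative speed: γ = 1/√(1 − 0.890475) = 3.0216.
Probe Alpha's interval is proper; time dilation gives Δt_B = γΔτ = 3.0216 × 145 minutes = 438.1 minutes.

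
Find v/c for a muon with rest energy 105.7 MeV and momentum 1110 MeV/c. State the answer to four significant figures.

βγ = pc/(mc²) = 1110/105.7 = 10.501.
Since γ² = 1 + (βγ)² = 111.271, γ = √111.271 = 10.5485, and β = (βγ)/γ = 10.501/10.5485 = 0.9955.

0.9955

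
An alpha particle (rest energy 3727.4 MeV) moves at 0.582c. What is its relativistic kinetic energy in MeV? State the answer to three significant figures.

856 MeV

γ = 1/√(1 − β²) = 1/√(1 − 0.338724) = 1/√0.661276 = 1/0.813189 = 1.22973.
Kinetic energy: K = (γ − 1)mc² = (1.22973 − 1) × 3727.4 MeV = 0.22973 × 3727.4 = 856 MeV.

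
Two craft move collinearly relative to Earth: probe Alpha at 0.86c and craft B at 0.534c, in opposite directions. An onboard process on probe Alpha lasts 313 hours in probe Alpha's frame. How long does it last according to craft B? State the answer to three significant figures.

1060 hours

Transform probe Alpha's velocity into craft B's frame: (0.86 + 0.534)/(1 + 0.86·0.534) = 1.394/1.45924, so the relative speed is 0.95529c.
γ for this relative speed: γ = 1/√(1 − 0.912579) = 3.3821.
Probe Alpha's interval is proper; time dilation gives Δt_B = γΔτ = 3.3821 × 313 hours = 1060 hours.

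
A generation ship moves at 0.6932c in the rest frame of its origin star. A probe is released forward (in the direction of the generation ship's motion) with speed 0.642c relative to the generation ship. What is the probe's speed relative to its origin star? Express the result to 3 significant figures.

0.924c

In units of c, u = (u' + v)/(1 + u'v) with u' = 0.642 and v = 0.6932.
Numerator: 0.642 + 0.6932 = 1.3352. Denominator: 1 + (0.642)(0.6932) = 1.4450344.
u = 1.3352/1.4450344 = 0.92399, so the speed is 0.924c.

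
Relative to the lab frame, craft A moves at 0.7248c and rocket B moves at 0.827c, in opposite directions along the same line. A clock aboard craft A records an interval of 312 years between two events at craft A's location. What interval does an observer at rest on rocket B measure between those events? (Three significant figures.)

1290 years

The velocity of craft A relative to rocket B is (0.7248 + 0.827)c / (1 + 0.7248×0.827) = 0.97023c; relative speed 0.97023c.
At |u| = 0.97023c, γ = (1 − 0.941346)^(−1/2) = 4.1291.
Craft A's interval is proper; time dilation gives Δt_B = γΔτ = 4.1291 × 312 years = 1290 years.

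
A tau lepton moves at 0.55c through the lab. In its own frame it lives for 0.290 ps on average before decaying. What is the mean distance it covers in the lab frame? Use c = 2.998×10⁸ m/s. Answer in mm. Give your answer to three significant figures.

β² = 0.3025, so γ = 1/√0.6975 = 1.1974.
Lab-frame lifetime: Δt = γτ = 1.1974 × 0.290 ps = 0.34725 ps.
Distance: d = vΔt = 0.55 × 2.998×10⁸ m/s × 3.4725×10^-13 s = 5.73×10^-5 m = 0.0573 mm.

0.0573 mm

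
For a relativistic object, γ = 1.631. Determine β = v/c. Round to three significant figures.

β = √(1 − 1/γ²) = √(1 − 1/2.660161) = √0.624083 = 0.790.

0.790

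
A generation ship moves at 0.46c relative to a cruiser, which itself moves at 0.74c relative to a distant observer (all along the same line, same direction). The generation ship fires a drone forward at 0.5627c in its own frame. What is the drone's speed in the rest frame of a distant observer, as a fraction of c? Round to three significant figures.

0.970c

Apply u = (u'+v)/(1+u'v) twice. Drone in the cruiser frame: (0.5627+0.46)/(1+0.5627·0.46) = 1.0227/1.258842 = 0.81241c.
That velocity, transformed to the rest frame of a distant observer: (0.81241+0.74)/(1+0.81241·0.74) = 1.55241/1.6011834 = 0.96954c.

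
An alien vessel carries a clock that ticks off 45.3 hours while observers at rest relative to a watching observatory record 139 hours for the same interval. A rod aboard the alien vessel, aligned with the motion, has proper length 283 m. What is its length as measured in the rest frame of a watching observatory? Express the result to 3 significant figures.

γ = Δt/Δτ = 139/45.3 = 3.06843.
L = L₀/γ = 283/3.06843 = 92.2 m.

92.2 m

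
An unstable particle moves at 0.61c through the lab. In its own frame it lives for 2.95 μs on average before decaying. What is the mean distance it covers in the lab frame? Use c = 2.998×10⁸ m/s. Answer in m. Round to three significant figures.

With β = 0.61, γ = 1/√(1 − 0.61²) = 1/√0.6279 = 1.262.
Lab-frame lifetime: Δt = γτ = 1.262 × 2.95 μs = 3.7229 μs.
Distance: d = vΔt = 0.61 × 2.998×10⁸ m/s × 3.7229×10^-6 s = 681 m.

681 m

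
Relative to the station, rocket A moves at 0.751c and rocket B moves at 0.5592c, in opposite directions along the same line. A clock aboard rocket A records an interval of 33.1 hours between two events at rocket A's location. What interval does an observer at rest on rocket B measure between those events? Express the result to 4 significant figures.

Transform rocket A's velocity into rocket B's frame: (0.751 + 0.5592)/(1 + 0.751·0.5592) = 1.3102/1.4199592, so the relative speed is 0.9227c.
At |u| = 0.9227c, γ = (1 − 0.851375)^(−1/2) = 2.5939.
Rocket A's interval is proper; time dilation gives Δt_B = γΔτ = 2.5939 × 33.1 hours = 85.86 hours.

85.86 hours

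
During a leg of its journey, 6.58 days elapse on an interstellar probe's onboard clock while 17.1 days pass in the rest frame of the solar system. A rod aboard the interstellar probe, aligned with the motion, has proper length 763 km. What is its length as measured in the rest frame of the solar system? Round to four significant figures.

293.6 km

The time-dilation ratio gives γ = 17.1/6.58 = 2.59878.
The rod contracts by the same γ: 763 km / 2.59878 = 293.6 km.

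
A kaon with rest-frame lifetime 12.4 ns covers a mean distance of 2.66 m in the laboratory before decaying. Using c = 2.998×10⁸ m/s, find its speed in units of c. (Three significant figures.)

0.582c

Let x = d/(cτ) = 2.660 m / (2.998×10⁸ m/s × 1.240×10^-8 s) = 0.71553. Since d = βγcτ, x = βγ = β/√(1−β²).
Solving: β² = x²/(1+x²) = 0.511983/1.511983 = 0.338617, so β = 0.582.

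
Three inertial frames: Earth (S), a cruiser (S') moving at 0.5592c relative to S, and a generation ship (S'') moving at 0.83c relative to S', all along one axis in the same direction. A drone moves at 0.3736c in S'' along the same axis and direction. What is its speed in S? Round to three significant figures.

0.976c

Apply u = (u'+v)/(1+u'v) twice. Drone in the cruiser frame: (0.3736+0.83)/(1+0.3736·0.83) = 1.2036/1.310088 = 0.91872c.
That velocity, transformed to the rest frame of Earth: (0.91872+0.5592)/(1+0.91872·0.5592) = 1.47792/1.513748224 = 0.97633c.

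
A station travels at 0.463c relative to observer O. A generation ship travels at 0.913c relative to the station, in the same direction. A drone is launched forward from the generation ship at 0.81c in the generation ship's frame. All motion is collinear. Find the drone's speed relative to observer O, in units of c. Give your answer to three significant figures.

0.997c

Compose velocities in two stages. Stage 1 (into S'): u₁ = (0.81+0.913)/(1+0.81×0.913) = 0.9905.
Stage 2 (into S): u = (0.9905+0.463)/(1+0.9905×0.463) = 0.9965, so the speed is 0.997c.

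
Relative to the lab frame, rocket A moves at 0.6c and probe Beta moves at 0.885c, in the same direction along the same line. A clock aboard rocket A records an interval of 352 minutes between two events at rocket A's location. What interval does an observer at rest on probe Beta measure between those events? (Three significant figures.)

Transform rocket A's velocity into probe Beta's frame: (0.6 − 0.885)/(1 − 0.6·0.885) = −0.285/0.469, so the relative speed is 0.60768c.
At |u| = 0.60768c, γ = (1 − 0.369275)^(−1/2) = 1.2592.
The clock on rocket A records proper time, so probe Beta measures Δt = γΔτ = 1.2592 × 352 = 443 minutes.

443 minutes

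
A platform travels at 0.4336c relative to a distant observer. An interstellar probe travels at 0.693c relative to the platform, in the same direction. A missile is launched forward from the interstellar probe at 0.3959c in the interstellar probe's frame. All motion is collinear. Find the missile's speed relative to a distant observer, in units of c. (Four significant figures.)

0.9399c

First combine the missile and interstellar probe (S''→S'): u₁ = (0.3959 + 0.693)/(1 + 0.3959×0.693) = 1.0889/1.2743587 = 0.85447.
Then combine with the platform (S'→S): u = (0.85447 + 0.4336)/(1 + 0.85447×0.4336) = 1.28807/1.370498192 = 0.93986.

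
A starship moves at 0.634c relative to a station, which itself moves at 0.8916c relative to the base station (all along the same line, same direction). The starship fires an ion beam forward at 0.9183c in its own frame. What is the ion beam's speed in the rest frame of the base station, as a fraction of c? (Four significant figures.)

First combine the ion beam and starship (S''→S'): u₁ = (0.9183 + 0.634)/(1 + 0.9183×0.634) = 1.5523/1.5822022 = 0.9811.
Then combine with the station (S'→S): u = (0.9811 + 0.8916)/(1 + 0.9811×0.8916) = 1.8727/1.87474876 = 0.99891.

0.9989c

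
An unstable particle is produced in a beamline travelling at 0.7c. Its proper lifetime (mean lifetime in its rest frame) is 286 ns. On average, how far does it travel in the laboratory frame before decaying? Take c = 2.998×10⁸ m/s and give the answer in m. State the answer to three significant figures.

γ = 1/√(1 − β²) = 1/√(1 − 0.49) = 1/√0.51 = 1/0.714143 = 1.4003.
Lab-frame lifetime: Δt = γτ = 1.4003 × 286 ns = 400.49 ns.
Distance: d = vΔt = 0.7 × 2.998×10⁸ m/s × 4.0049×10^-7 s = 84.0 m.

84.0 m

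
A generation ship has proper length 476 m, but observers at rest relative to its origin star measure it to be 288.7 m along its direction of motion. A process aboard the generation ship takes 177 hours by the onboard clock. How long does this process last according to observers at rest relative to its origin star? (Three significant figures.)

From L = L₀/γ: γ = 476/288.7 = 1.64877.
Δt = γΔτ = 1.64877 × 177 = 292 hours.

292 hours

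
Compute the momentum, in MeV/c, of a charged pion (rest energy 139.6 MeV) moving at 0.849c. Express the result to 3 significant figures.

224 MeV/c

β² = 0.720801, so γ = 1/√0.279199 = 1.8925.
Momentum: p = γβ·mc = 1.8925 × 0.849 × 139.6 MeV/c = 224 MeV/c.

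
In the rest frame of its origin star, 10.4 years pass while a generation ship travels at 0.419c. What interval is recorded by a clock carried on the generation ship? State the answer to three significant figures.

Lorentz factor: γ = (1 − 0.175561)^(−1/2) = 1.1013.
The generation ship's clock runs slow as seen from its origin star, so Δτ = Δt/γ = 10.4/1.1013 = 9.44 years.

9.44 years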